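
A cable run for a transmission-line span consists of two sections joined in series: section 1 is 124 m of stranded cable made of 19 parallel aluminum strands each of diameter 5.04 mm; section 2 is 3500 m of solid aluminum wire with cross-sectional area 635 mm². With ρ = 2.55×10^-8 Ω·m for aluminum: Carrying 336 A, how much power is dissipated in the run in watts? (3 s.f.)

Section 1: A_strand = π(2.5200e-03)² = 1.995e-05 m²; R₁ = ρL/(N·A_s) = (2.55×10^-8)(124)/(19×1.995e-05) = 0.008342 Ω
Section 2: A = 635 mm² = 6.350e-04 m²
R₂ = (2.55×10^-8)(3500)/(6.350e-04) = 0.1406 Ω
R = R₁ + R₂ = 0.1489 Ω
P = I²R = (336)² × 0.1489 = 16800 W

16800 W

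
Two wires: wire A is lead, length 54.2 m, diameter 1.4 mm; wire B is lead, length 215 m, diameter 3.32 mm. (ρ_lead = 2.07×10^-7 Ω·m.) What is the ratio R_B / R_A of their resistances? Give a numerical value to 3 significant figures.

R ∝ ρL/d², so R_B/R_A = (L_B/L_A) × (d_A/d_B)²
= (215/54.2) × (1.4/3.32)² = 0.705

0.705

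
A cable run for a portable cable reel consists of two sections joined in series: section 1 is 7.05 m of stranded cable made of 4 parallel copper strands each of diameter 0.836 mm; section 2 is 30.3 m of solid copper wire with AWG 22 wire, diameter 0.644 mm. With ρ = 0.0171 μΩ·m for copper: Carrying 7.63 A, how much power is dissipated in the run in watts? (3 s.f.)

95.8 W

ρ = 0.0171 μΩ·m = 1.71×10^-8 Ω·m
Section 1: A_strand = π(4.1800e-04)² = 5.489e-07 m²; R₁ = ρL/(N·A_s) = (1.71×10^-8)(7.05)/(4×5.489e-07) = 0.05491 Ω
Section 2: A = π(0.644/2 mm)² = π(3.2200e-04 m)² = 3.257e-07 m²
R₂ = (1.71×10^-8)(30.3)/(3.257e-07) = 1.591 Ω
R = R₁ + R₂ = 1.646 Ω
P = I²R = (7.63)² × 1.646 = 95.8 W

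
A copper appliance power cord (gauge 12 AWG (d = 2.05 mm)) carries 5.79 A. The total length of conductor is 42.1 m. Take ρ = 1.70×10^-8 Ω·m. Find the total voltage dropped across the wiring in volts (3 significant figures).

A = π(2.05/2 mm)² = π(1.0250e-03 m)² = 3.301e-06 m²
R = ρL/A = (1.70×10^-8)(42.1)/(3.301e-06) = 0.2168 Ω
V = IR = 5.79 × 0.2168 = 1.26 V

1.26 V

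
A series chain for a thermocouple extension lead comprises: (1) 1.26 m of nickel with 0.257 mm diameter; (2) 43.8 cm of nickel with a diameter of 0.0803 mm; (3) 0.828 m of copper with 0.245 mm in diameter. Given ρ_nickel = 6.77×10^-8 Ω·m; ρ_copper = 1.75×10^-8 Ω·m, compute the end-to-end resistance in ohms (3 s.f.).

7.81 Ω

Seg 1: A = π(d/2)² = π(1.2850e-04 m)² = 5.187e-08 m²
R_1 = (6.77×10^-8)(1.26)/(5.187e-08) = 1.644 Ω
Seg 2: A = π(d/2)² = π(4.0150e-05 m)² = 5.064e-09 m²
R_2 = (6.77×10^-8)(0.438)/(5.064e-09) = 5.855 Ω
Seg 3: A = π(d/2)² = π(1.2250e-04 m)² = 4.714e-08 m²
R_3 = (1.75×10^-8)(0.828)/(4.714e-08) = 0.3074 Ω
R_total = R_1 + R_2 + R_3 = 7.81 Ω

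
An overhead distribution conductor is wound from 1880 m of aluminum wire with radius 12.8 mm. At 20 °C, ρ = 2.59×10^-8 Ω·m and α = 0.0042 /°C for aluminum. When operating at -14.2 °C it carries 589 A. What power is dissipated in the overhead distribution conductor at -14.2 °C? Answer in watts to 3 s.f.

A = πr² = π(1.2800e-02 m)² = 5.147e-04 m²
R₍20₎ = ρL/A = (2.59×10^-8)(1880)/(5.147e-04) = 0.0946 Ω
R₍-14.2₎ = R₍20₎(1 + αΔT) = 0.0946 × (1 + 0.0042×-34.2) = 0.08101 Ω
P = I²R = (589)² × 0.08101 = 28100 W

28100 W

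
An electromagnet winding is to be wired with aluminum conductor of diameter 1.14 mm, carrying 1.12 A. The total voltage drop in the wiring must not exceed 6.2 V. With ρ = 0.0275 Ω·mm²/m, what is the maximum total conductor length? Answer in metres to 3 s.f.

ρ = 0.0275 Ω·mm²/m = 2.75×10^-8 Ω·m
A = π(d/2)² = π(5.7000e-04 m)² = 1.021e-06 m²
L_max = V_max·A/(1·ρI) = (6.2)(1.021e-06)/(2.75×10^-8×1.12) = 205 m

205 m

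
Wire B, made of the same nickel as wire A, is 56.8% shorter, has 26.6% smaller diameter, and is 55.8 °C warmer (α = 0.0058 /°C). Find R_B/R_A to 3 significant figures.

R ∝ ρL/d² with ρ ∝ (1+αΔT), so R_B/R_A = (1 − 56.8/100) × (1 − 26.6/100)⁻² × (1 + 0.0058×55.8)
= 0.432 × 1.856 × 1.324 = 1.06

1.06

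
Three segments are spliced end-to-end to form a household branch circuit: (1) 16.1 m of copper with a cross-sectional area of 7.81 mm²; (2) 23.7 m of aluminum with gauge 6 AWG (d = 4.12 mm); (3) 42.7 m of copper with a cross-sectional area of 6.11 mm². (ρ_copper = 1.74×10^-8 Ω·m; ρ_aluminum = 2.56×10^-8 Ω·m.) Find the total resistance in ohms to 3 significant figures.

Seg 1: A = 7.81 mm² = 7.810e-06 m²
R_1 = (1.74×10^-8)(16.1)/(7.810e-06) = 0.03587 Ω
Seg 2: A = π(4.12/2 mm)² = π(2.0600e-03 m)² = 1.333e-05 m²
R_2 = (2.56×10^-8)(23.7)/(1.333e-05) = 0.04551 Ω
Seg 3: A = 6.11 mm² = 6.110e-06 m²
R_3 = (1.74×10^-8)(42.7)/(6.110e-06) = 0.1216 Ω
R_total = R_1 + R_2 + R_3 = 0.203 Ω

0.203 Ω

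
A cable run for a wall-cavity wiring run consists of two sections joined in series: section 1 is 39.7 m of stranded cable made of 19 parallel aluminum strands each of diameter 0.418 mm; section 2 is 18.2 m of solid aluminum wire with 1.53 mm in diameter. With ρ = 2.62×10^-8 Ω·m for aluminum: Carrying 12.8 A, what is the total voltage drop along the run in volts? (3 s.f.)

Section 1: A_strand = π(2.0900e-04)² = 1.372e-07 m²; R₁ = ρL/(N·A_s) = (2.62×10^-8)(39.7)/(19×1.372e-07) = 0.3989 Ω
Section 2: A = π(d/2)² = π(7.6500e-04 m)² = 1.839e-06 m²
R₂ = (2.62×10^-8)(18.2)/(1.839e-06) = 0.2594 Ω
R = R₁ + R₂ = 0.6583 Ω
V = IR = 12.8 × 0.6583 = 8.43 V

8.43 V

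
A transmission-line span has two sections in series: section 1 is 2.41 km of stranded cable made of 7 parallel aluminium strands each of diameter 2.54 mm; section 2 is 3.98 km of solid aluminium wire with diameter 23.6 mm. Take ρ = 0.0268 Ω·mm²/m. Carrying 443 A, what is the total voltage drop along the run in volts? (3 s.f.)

ρ = 0.0268 Ω·mm²/m = 2.68×10^-8 Ω·m
Section 1: A_strand = π(1.2700e-03)² = 5.067e-06 m²; R₁ = ρL/(N·A_s) = (2.68×10^-8)(2410)/(7×5.067e-06) = 1.821 Ω
Section 2: A = π(d/2)² = π(1.1800e-02 m)² = 4.374e-04 m²
R₂ = (2.68×10^-8)(3980)/(4.374e-04) = 0.2438 Ω
R = R₁ + R₂ = 2.065 Ω
V = IR = 443 × 2.065 = 915 V

915 V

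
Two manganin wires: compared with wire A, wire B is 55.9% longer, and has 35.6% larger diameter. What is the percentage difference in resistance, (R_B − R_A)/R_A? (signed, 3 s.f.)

R ∝ L/d², so R_B/R_A = (1 + 55.9/100) × (1 + 35.6/100)⁻²
= 1.559 × 0.5438 = 0.8479
(R_B − R_A)/R_A = 0.8479 − 1 = -15.2%

-15.2%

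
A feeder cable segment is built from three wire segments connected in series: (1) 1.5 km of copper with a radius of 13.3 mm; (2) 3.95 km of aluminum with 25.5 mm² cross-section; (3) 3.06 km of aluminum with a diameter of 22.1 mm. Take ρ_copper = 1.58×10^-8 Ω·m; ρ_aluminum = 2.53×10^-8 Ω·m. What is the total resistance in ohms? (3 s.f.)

Seg 1: A = πr² = π(1.3300e-02 m)² = 5.557e-04 m²
R_1 = (1.58×10^-8)(1500)/(5.557e-04) = 0.04265 Ω
Seg 2: A = 25.5 mm² = 2.550e-05 m²
R_2 = (2.53×10^-8)(3950)/(2.550e-05) = 3.919 Ω
Seg 3: A = π(d/2)² = π(1.1050e-02 m)² = 3.836e-04 m²
R_3 = (2.53×10^-8)(3060)/(3.836e-04) = 0.2018 Ω
R_total = R_1 + R_2 + R_3 = 4.16 Ω

4.16 Ω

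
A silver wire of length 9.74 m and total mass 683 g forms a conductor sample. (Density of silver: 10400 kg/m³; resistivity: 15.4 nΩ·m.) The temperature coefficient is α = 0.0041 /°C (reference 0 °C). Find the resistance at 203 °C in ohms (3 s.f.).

0.0408 Ω

ρ = 15.4 nΩ·m = 1.54×10^-8 Ω·m
A = m/(density·L) = 0.683/(10400×9.74) = 6.7426e-06 m²
R = ρL/A = (1.54×10^-8)(9.74)/(6.7426e-06) = 0.02225 Ω
R(203 °C) = 0.02225 × (1 + 0.0041×203) = 0.0408 Ω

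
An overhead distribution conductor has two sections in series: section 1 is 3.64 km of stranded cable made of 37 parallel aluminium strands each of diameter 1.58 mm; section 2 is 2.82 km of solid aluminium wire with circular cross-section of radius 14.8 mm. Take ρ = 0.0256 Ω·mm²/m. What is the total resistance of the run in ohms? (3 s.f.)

ρ = 0.0256 Ω·mm²/m = 2.56×10^-8 Ω·m
Section 1: A_strand = π(7.9000e-04)² = 1.961e-06 m²; R₁ = ρL/(N·A_s) = (2.56×10^-8)(3640)/(37×1.961e-06) = 1.285 Ω
Section 2: A = πr² = π(1.4800e-02 m)² = 6.881e-04 m²
R₂ = (2.56×10^-8)(2820)/(6.881e-04) = 0.1049 Ω
R = R₁ + R₂ = 1.39 Ω

1.39 Ω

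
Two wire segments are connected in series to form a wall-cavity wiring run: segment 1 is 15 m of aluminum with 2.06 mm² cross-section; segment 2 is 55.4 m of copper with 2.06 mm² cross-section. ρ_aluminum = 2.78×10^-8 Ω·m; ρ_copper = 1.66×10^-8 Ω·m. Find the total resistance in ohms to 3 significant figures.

Segment 1: A = 2.06 mm² = 2.060e-06 m²
R₁ = ρL/A = (2.78×10^-8)(15)/(2.060e-06) = 0.2024 Ω
R₂ = (1.66×10^-8)(55.4)/(2.060e-06) = 0.4464 Ω
R = R₁ + R₂ = 0.649 Ω

0.649 Ω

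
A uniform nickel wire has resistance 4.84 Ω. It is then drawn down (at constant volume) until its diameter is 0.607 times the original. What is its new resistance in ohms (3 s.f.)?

Volume constant ⇒ L' = L/r² with r = 0.607. R' = ρL'/A' = ρ(L/r²)/(πr²d₀²/4) = R/r⁴.
R' = 7.366 × 4.84 = 35.7 Ω

35.7 Ω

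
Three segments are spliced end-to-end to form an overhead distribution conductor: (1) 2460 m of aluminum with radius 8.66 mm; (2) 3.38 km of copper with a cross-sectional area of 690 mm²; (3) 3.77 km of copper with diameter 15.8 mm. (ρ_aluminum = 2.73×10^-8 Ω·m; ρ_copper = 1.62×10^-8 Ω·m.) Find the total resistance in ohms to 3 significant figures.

Seg 1: A = πr² = π(8.6600e-03 m)² = 2.356e-04 m²
R_1 = (2.73×10^-8)(2460)/(2.356e-04) = 0.285 Ω
Seg 2: A = 690 mm² = 6.900e-04 m²
R_2 = (1.62×10^-8)(3380)/(6.900e-04) = 0.07936 Ω
Seg 3: A = π(d/2)² = π(7.9000e-03 m)² = 1.961e-04 m²
R_3 = (1.62×10^-8)(3770)/(1.961e-04) = 0.3115 Ω
R_total = R_1 + R_2 + R_3 = 0.676 Ω

0.676 Ω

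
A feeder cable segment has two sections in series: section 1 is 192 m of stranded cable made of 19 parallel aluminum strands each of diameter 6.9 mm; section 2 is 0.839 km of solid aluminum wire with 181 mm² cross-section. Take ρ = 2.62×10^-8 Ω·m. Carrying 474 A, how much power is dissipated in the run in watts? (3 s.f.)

Section 1: A_strand = π(3.4500e-03)² = 3.739e-05 m²; R₁ = ρL/(N·A_s) = (2.62×10^-8)(192)/(19×3.739e-05) = 0.00708 Ω
Section 2: A = 181 mm² = 1.810e-04 m²
R₂ = (2.62×10^-8)(839)/(1.810e-04) = 0.1214 Ω
R = R₁ + R₂ = 0.1285 Ω
P = I²R = (474)² × 0.1285 = 28900 W

28900 W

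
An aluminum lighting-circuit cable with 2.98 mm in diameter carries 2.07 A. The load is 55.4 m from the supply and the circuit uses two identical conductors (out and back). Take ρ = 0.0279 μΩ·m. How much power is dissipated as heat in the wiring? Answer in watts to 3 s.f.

ρ = 0.0279 μΩ·m = 2.79×10^-8 Ω·m
A = π(d/2)² = π(1.4900e-03 m)² = 6.975e-06 m²
Total conductor length (both ways) L = 2 × 55.4 = 110.8 m
R = ρL/A = (2.79×10^-8)(110.8)/(6.975e-06) = 0.4432 Ω
P = I²R = (2.07)² × 0.4432 = 1.90 W

1.90 W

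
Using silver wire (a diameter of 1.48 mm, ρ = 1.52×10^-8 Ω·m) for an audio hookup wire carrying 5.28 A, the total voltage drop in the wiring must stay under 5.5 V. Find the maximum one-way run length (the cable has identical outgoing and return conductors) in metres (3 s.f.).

58.9 m

A = π(d/2)² = π(7.4000e-04 m)² = 1.720e-06 m²
L_max = V_max·A/(2·ρI) = (5.5)(1.720e-06)/(2×1.52×10^-8×5.28) = 58.9 m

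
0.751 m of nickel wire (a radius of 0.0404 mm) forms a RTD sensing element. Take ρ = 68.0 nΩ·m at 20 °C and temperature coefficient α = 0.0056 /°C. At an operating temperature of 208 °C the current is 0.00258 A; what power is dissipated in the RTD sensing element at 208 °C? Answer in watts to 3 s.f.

ρ = 68.0 nΩ·m = 6.80×10^-8 Ω·m
A = πr² = π(4.0400e-05 m)² = 5.128e-09 m²
R₍20₎ = ρL/A = (6.80×10^-8)(0.751)/(5.128e-09) = 9.959 Ω
R₍208₎ = R₍20₎(1 + αΔT) = 9.959 × (1 + 0.0056×188) = 20.44 Ω
P = I²R = (0.00258)² × 20.44 = 1.36×10^-4 W

1.36×10^-4 W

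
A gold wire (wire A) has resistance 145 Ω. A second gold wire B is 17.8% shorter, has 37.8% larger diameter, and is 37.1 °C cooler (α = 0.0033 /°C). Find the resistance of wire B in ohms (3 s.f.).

R ∝ ρL/d² with ρ ∝ (1+αΔT), so R_B/R_A = (1 − 17.8/100) × (1 + 37.8/100)⁻² × (1 − 0.0033×37.1)
= 0.822 × 0.5266 × 0.8776 = 0.3799
R_B = 0.3799 × 145 = 55.1 Ω

55.1 Ω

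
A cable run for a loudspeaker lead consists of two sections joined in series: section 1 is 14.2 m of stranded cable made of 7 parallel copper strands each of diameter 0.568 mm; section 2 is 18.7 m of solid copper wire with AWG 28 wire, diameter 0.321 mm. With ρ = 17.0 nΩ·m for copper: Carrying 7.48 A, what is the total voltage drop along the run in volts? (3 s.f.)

30.4 V

ρ = 17.0 nΩ·m = 1.70×10^-8 Ω·m
Section 1: A_strand = π(2.8400e-04)² = 2.534e-07 m²; R₁ = ρL/(N·A_s) = (1.70×10^-8)(14.2)/(7×2.534e-07) = 0.1361 Ω
Section 2: A = π(0.321/2 mm)² = π(1.6050e-04 m)² = 8.093e-08 m²
R₂ = (1.70×10^-8)(18.7)/(8.093e-08) = 3.928 Ω
R = R₁ + R₂ = 4.064 Ω
V = IR = 7.48 × 4.064 = 30.4 V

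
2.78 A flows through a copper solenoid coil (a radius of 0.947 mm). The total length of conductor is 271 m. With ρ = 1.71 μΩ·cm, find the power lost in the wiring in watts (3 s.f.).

12.7 W

ρ = 1.71 μΩ·cm = 1.71×10^-8 Ω·m
A = πr² = π(9.4700e-04 m)² = 2.817e-06 m²
R = ρL/A = (1.71×10^-8)(271)/(2.817e-06) = 1.645 Ω
P = I²R = (2.78)² × 1.645 = 12.7 W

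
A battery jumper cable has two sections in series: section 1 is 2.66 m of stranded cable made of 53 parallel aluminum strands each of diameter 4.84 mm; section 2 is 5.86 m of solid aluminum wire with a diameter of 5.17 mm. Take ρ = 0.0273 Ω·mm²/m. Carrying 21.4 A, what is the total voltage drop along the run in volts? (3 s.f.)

0.165 V

ρ = 0.0273 Ω·mm²/m = 2.73×10^-8 Ω·m
Section 1: A_strand = π(2.4200e-03)² = 1.840e-05 m²; R₁ = ρL/(N·A_s) = (2.73×10^-8)(2.66)/(53×1.840e-05) = 7.447×10^-5 Ω
Section 2: A = π(d/2)² = π(2.5850e-03 m)² = 2.099e-05 m²
R₂ = (2.73×10^-8)(5.86)/(2.099e-05) = 0.007621 Ω
R = R₁ + R₂ = 0.007695 Ω
V = IR = 21.4 × 0.007695 = 0.165 V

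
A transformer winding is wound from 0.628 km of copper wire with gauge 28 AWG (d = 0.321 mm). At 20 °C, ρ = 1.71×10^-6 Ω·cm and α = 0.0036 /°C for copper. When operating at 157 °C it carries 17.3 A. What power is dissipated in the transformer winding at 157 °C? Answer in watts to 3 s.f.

ρ = 1.71×10^-6 Ω·cm = 1.71×10^-8 Ω·m
A = π(0.321/2 mm)² = π(1.6050e-04 m)² = 8.093e-08 m²
R₍20₎ = ρL/A = (1.71×10^-8)(628)/(8.093e-08) = 132.7 Ω
R₍157₎ = R₍20₎(1 + αΔT) = 132.7 × (1 + 0.0036×137) = 198.1 Ω
P = I²R = (17.3)² × 198.1 = 59300 W

59300 W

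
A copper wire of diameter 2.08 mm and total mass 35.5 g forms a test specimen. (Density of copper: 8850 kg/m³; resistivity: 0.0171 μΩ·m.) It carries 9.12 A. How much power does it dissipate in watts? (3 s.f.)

ρ = 0.0171 μΩ·m = 1.71×10^-8 Ω·m
A = π(d/2)² = π(1.0400e-03 m)² = 3.3979e-06 m²
L = m/(density·A) = 0.0355/(8850×3.3979e-06) = 1.181 m
R = ρL/A = (1.71×10^-8)(1.181)/(3.3979e-06) = 0.005941 Ω
P = I²R = (9.12)² × 0.005941 = 0.494 W

0.494 W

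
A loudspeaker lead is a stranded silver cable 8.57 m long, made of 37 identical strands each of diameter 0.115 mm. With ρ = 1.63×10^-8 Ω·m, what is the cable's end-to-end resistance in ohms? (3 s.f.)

A_strand = π(5.7500e-05 m)² = 1.039e-08 m²
R_strand = ρL/A = (1.63×10^-8)(8.57)/(1.039e-08) = 13.45 Ω
R_total = R_strand/N = 13.45/37 = 0.363 Ω

0.363 Ω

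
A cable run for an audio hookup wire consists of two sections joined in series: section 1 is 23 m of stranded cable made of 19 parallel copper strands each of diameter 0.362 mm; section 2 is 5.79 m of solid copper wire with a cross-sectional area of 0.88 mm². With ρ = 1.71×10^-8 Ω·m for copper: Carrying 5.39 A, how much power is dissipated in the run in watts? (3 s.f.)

Section 1: A_strand = π(1.8100e-04)² = 1.029e-07 m²; R₁ = ρL/(N·A_s) = (1.71×10^-8)(23)/(19×1.029e-07) = 0.2011 Ω
Section 2: A = 0.88 mm² = 8.800e-07 m²
R₂ = (1.71×10^-8)(5.79)/(8.800e-07) = 0.1125 Ω
R = R₁ + R₂ = 0.3136 Ω
P = I²R = (5.39)² × 0.3136 = 9.11 W

9.11 W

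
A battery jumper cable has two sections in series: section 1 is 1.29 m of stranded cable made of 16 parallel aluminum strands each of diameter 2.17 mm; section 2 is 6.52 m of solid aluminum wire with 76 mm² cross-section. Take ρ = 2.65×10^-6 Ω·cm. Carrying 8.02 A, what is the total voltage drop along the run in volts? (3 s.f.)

ρ = 2.65×10^-6 Ω·cm = 2.65×10^-8 Ω·m
Section 1: A_strand = π(1.0850e-03)² = 3.698e-06 m²; R₁ = ρL/(N·A_s) = (2.65×10^-8)(1.29)/(16×3.698e-06) = 5.777×10^-4 Ω
Section 2: A = 76 mm² = 7.600e-05 m²
R₂ = (2.65×10^-8)(6.52)/(7.600e-05) = 0.002273 Ω
R = R₁ + R₂ = 0.002851 Ω
V = IR = 8.02 × 0.002851 = 0.0229 V

0.0229 V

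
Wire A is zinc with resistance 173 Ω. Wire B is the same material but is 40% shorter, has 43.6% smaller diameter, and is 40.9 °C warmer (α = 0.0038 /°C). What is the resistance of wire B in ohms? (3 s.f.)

377 Ω

R ∝ ρL/d² with ρ ∝ (1+αΔT), so R_B/R_A = (1 − 40/100) × (1 − 43.6/100)⁻² × (1 + 0.0038×40.9)
= 0.6 × 3.144 × 1.155 = 2.179
R_B = 2.179 × 173 = 377 Ω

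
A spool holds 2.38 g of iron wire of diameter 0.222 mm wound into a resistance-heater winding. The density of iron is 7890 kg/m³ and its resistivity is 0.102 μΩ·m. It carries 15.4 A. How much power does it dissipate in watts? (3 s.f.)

ρ = 0.102 μΩ·m = 1.02×10^-7 Ω·m
A = π(d/2)² = π(1.1100e-04 m)² = 3.8708e-08 m²
L = m/(density·A) = 0.00238/(7890×3.8708e-08) = 7.793 m
R = ρL/A = (1.02×10^-7)(7.793)/(3.8708e-08) = 20.54 Ω
P = I²R = (15.4)² × 20.54 = 4870 W

4870 W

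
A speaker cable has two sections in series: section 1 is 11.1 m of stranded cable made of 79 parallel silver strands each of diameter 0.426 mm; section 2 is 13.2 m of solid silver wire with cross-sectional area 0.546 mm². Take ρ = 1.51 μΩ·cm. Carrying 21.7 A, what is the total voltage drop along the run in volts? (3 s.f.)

ρ = 1.51 μΩ·cm = 1.51×10^-8 Ω·m
Section 1: A_strand = π(2.1300e-04)² = 1.425e-07 m²; R₁ = ρL/(N·A_s) = (1.51×10^-8)(11.1)/(79×1.425e-07) = 0.01489 Ω
Section 2: A = 0.546 mm² = 5.460e-07 m²
R₂ = (1.51×10^-8)(13.2)/(5.460e-07) = 0.3651 Ω
R = R₁ + R₂ = 0.3799 Ω
V = IR = 21.7 × 0.3799 = 8.24 V

8.24 V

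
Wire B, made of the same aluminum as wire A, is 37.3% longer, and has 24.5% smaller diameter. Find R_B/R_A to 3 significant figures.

2.41

R ∝ L/d², so R_B/R_A = (1 + 37.3/100) × (1 − 24.5/100)⁻²
= 1.373 × 1.754 = 2.41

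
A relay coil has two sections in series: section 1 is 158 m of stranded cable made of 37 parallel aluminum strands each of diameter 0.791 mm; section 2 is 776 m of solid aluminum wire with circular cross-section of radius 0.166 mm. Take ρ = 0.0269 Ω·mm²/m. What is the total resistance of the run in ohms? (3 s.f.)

241 Ω

ρ = 0.0269 Ω·mm²/m = 2.69×10^-8 Ω·m
Section 1: A_strand = π(3.9550e-04)² = 4.914e-07 m²; R₁ = ρL/(N·A_s) = (2.69×10^-8)(158)/(37×4.914e-07) = 0.2338 Ω
Section 2: A = πr² = π(1.6600e-04 m)² = 8.657e-08 m²
R₂ = (2.69×10^-8)(776)/(8.657e-08) = 241.1 Ω
R = R₁ + R₂ = 241 Ω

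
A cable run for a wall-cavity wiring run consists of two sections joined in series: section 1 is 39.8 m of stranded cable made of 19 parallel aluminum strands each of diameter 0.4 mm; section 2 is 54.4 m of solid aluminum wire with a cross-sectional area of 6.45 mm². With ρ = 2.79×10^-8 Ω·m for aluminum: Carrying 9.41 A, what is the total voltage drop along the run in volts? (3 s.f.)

Section 1: A_strand = π(2.0000e-04)² = 1.257e-07 m²; R₁ = ρL/(N·A_s) = (2.79×10^-8)(39.8)/(19×1.257e-07) = 0.4651 Ω
Section 2: A = 6.45 mm² = 6.450e-06 m²
R₂ = (2.79×10^-8)(54.4)/(6.450e-06) = 0.2353 Ω
R = R₁ + R₂ = 0.7004 Ω
V = IR = 9.41 × 0.7004 = 6.59 V

6.59 V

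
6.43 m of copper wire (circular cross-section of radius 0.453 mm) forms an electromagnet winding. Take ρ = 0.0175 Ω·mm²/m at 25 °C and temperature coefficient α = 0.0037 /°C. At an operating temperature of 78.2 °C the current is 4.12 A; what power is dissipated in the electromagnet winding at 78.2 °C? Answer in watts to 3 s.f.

ρ = 0.0175 Ω·mm²/m = 1.75×10^-8 Ω·m
A = πr² = π(4.5300e-04 m)² = 6.447e-07 m²
R₍25₎ = ρL/A = (1.75×10^-8)(6.43)/(6.447e-07) = 0.1745 Ω
R₍78.2₎ = R₍25₎(1 + αΔT) = 0.1745 × (1 + 0.0037×53.2) = 0.2089 Ω
P = I²R = (4.12)² × 0.2089 = 3.55 W

3.55 W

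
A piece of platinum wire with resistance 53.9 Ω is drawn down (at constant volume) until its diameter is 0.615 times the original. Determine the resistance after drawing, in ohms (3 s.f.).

377 Ω

Volume constant ⇒ L' = L/r² with r = 0.615. R' = ρL'/A' = ρ(L/r²)/(πr²d₀²/4) = R/r⁴.
R' = 6.99 × 53.9 = 377 Ω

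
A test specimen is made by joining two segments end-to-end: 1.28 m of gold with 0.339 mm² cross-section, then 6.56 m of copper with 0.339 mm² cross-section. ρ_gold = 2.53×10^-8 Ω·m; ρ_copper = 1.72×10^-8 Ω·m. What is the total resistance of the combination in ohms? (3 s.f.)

Segment 1: A = 0.339 mm² = 3.390e-07 m²
R₁ = ρL/A = (2.53×10^-8)(1.28)/(3.390e-07) = 0.09553 Ω
R₂ = (1.72×10^-8)(6.56)/(3.390e-07) = 0.3328 Ω
R = R₁ + R₂ = 0.428 Ω

0.428 Ω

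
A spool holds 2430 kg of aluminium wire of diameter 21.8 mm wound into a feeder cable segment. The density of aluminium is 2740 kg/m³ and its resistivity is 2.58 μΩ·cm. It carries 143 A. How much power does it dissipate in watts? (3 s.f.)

3360 W

ρ = 2.58 μΩ·cm = 2.58×10^-8 Ω·m
A = π(d/2)² = π(1.0900e-02 m)² = 3.7325e-04 m²
L = m/(density·A) = 2430/(2740×3.7325e-04) = 2376 m
R = ρL/A = (2.58×10^-8)(2376)/(3.7325e-04) = 0.1642 Ω
P = I²R = (143)² × 0.1642 = 3360 W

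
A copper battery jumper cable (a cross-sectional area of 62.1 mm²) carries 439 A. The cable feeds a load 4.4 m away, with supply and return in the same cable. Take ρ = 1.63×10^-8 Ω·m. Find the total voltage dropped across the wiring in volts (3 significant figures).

1.01 V

A = 62.1 mm² = 6.210e-05 m²
Total conductor length (both ways) L = 2 × 4.4 = 8.8 m
R = ρL/A = (1.63×10^-8)(8.8)/(6.210e-05) = 0.00231 Ω
V = IR = 439 × 0.00231 = 1.01 V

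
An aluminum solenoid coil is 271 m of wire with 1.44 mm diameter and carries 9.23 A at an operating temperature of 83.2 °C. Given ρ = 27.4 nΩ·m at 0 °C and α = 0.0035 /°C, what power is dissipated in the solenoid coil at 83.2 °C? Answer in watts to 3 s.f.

502 W

ρ = 27.4 nΩ·m = 2.74×10^-8 Ω·m
A = π(d/2)² = π(7.2000e-04 m)² = 1.629e-06 m²
R₍0₎ = ρL/A = (2.74×10^-8)(271)/(1.629e-06) = 4.559 Ω
R₍83.2₎ = R₍0₎(1 + αΔT) = 4.559 × (1 + 0.0035×83.2) = 5.887 Ω
P = I²R = (9.23)² × 5.887 = 502 W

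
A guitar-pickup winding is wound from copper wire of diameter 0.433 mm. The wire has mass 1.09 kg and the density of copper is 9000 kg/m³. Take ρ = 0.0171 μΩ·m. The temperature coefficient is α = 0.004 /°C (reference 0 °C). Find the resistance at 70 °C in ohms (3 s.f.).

ρ = 0.0171 μΩ·m = 1.71×10^-8 Ω·m
A = π(d/2)² = π(2.1650e-04 m)² = 1.4725e-07 m²
L = m/(density·A) = 1.09/(9000×1.4725e-07) = 822.5 m
R = ρL/A = (1.71×10^-8)(822.5)/(1.4725e-07) = 95.51 Ω
R(70 °C) = 95.51 × (1 + 0.004×70) = 122 Ω

122 Ω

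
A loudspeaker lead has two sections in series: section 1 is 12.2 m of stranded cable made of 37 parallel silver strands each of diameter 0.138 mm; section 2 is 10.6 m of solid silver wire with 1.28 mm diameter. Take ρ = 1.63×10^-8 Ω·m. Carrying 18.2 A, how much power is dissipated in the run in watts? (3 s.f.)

164 W

Section 1: A_strand = π(6.9000e-05)² = 1.496e-08 m²; R₁ = ρL/(N·A_s) = (1.63×10^-8)(12.2)/(37×1.496e-08) = 0.3593 Ω
Section 2: A = π(d/2)² = π(6.4000e-04 m)² = 1.287e-06 m²
R₂ = (1.63×10^-8)(10.6)/(1.287e-06) = 0.1343 Ω
R = R₁ + R₂ = 0.4936 Ω
P = I²R = (18.2)² × 0.4936 = 164 W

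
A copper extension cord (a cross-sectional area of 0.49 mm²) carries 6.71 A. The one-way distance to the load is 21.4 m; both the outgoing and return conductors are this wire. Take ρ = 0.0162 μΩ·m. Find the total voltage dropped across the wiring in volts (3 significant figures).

9.49 V

ρ = 0.0162 μΩ·m = 1.62×10^-8 Ω·m
A = 0.49 mm² = 4.900e-07 m²
Total conductor length (both ways) L = 2 × 21.4 = 42.8 m
R = ρL/A = (1.62×10^-8)(42.8)/(4.900e-07) = 1.415 Ω
V = IR = 6.71 × 1.415 = 9.49 V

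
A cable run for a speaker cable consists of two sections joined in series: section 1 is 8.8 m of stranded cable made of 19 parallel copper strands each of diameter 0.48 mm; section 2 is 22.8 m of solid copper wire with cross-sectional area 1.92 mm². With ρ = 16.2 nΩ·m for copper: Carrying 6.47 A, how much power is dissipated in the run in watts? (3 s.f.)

9.79 W

ρ = 16.2 nΩ·m = 1.62×10^-8 Ω·m
Section 1: A_strand = π(2.4000e-04)² = 1.810e-07 m²; R₁ = ρL/(N·A_s) = (1.62×10^-8)(8.8)/(19×1.810e-07) = 0.04146 Ω
Section 2: A = 1.92 mm² = 1.920e-06 m²
R₂ = (1.62×10^-8)(22.8)/(1.920e-06) = 0.1924 Ω
R = R₁ + R₂ = 0.2338 Ω
P = I²R = (6.47)² × 0.2338 = 9.79 W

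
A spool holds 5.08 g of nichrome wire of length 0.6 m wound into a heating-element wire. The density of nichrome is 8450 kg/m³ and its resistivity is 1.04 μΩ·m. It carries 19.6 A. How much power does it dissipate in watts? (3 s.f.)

239 W

ρ = 1.04 μΩ·m = 1.04×10^-6 Ω·m
A = m/(density·L) = 0.00508/(8450×0.6) = 1.0020e-06 m²
R = ρL/A = (1.04×10^-6)(0.6)/(1.0020e-06) = 0.6228 Ω
P = I²R = (19.6)² × 0.6228 = 239 W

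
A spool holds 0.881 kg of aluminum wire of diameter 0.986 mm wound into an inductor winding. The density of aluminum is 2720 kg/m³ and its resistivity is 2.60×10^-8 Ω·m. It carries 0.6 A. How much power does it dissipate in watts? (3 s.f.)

A = π(d/2)² = π(4.9300e-04 m)² = 7.6356e-07 m²
L = m/(density·A) = 0.881/(2720×7.6356e-07) = 424.2 m
R = ρL/A = (2.60×10^-8)(424.2)/(7.6356e-07) = 14.44 Ω
P = I²R = (0.6)² × 14.44 = 5.20 W

5.20 W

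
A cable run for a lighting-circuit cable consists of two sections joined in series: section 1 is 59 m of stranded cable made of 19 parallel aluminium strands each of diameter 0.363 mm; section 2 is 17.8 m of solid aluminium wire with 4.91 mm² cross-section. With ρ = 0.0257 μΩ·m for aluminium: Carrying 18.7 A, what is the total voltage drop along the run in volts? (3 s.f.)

16.2 V

ρ = 0.0257 μΩ·m = 2.57×10^-8 Ω·m
Section 1: A_strand = π(1.8150e-04)² = 1.035e-07 m²; R₁ = ρL/(N·A_s) = (2.57×10^-8)(59)/(19×1.035e-07) = 0.7711 Ω
Section 2: A = 4.91 mm² = 4.910e-06 m²
R₂ = (2.57×10^-8)(17.8)/(4.910e-06) = 0.09317 Ω
R = R₁ + R₂ = 0.8643 Ω
V = IR = 18.7 × 0.8643 = 16.2 V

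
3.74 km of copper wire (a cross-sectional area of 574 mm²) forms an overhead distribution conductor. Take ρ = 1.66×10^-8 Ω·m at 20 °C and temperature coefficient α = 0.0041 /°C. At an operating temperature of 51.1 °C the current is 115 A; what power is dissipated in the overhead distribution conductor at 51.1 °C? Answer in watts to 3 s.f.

1610 W

A = 574 mm² = 5.740e-04 m²
R₍20₎ = ρL/A = (1.66×10^-8)(3740)/(5.740e-04) = 0.1082 Ω
R₍51.1₎ = R₍20₎(1 + αΔT) = 0.1082 × (1 + 0.0041×31.1) = 0.122 Ω
P = I²R = (115)² × 0.122 = 1610 W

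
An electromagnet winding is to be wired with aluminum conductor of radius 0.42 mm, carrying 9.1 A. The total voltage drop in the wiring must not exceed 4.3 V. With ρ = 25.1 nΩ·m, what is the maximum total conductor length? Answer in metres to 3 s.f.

10.4 m

ρ = 25.1 nΩ·m = 2.51×10^-8 Ω·m
A = πr² = π(4.2000e-04 m)² = 5.542e-07 m²
L_max = V_max·A/(1·ρI) = (4.3)(5.542e-07)/(2.51×10^-8×9.1) = 10.4 m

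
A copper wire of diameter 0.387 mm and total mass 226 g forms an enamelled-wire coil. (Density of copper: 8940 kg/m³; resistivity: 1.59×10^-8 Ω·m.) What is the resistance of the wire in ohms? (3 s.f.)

29.0 Ω

A = π(d/2)² = π(1.9350e-04 m)² = 1.1763e-07 m²
L = m/(density·A) = 0.226/(8940×1.1763e-07) = 214.9 m
R = ρL/A = (1.59×10^-8)(214.9)/(1.1763e-07) = 29.0 Ω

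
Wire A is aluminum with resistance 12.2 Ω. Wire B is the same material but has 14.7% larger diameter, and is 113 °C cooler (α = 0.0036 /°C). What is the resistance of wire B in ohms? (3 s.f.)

5.50 Ω

R ∝ ρL/d² with ρ ∝ (1+αΔT), so R_B/R_A = (1 + 14.7/100)⁻² × (1 − 0.0036×113)
= 0.7601 × 0.5932 = 0.4509
R_B = 0.4509 × 12.2 = 5.50 Ω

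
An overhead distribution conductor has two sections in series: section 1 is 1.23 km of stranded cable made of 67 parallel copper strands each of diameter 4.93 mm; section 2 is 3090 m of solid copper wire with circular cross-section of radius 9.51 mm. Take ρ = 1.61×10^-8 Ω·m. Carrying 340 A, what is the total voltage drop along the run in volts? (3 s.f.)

Section 1: A_strand = π(2.4650e-03)² = 1.909e-05 m²; R₁ = ρL/(N·A_s) = (1.61×10^-8)(1230)/(67×1.909e-05) = 0.01548 Ω
Section 2: A = πr² = π(9.5100e-03 m)² = 2.841e-04 m²
R₂ = (1.61×10^-8)(3090)/(2.841e-04) = 0.1751 Ω
R = R₁ + R₂ = 0.1906 Ω
V = IR = 340 × 0.1906 = 64.8 V

64.8 V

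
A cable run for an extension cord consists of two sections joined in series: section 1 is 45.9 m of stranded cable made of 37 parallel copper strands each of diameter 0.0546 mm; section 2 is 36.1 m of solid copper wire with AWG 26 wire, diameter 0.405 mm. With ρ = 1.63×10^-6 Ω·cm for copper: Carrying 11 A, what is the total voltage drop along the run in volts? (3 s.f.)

ρ = 1.63×10^-6 Ω·cm = 1.63×10^-8 Ω·m
Section 1: A_strand = π(2.7300e-05)² = 2.341e-09 m²; R₁ = ρL/(N·A_s) = (1.63×10^-8)(45.9)/(37×2.341e-09) = 8.636 Ω
Section 2: A = π(0.405/2 mm)² = π(2.0250e-04 m)² = 1.288e-07 m²
R₂ = (1.63×10^-8)(36.1)/(1.288e-07) = 4.568 Ω
R = R₁ + R₂ = 13.2 Ω
V = IR = 11 × 13.2 = 145 V

145 V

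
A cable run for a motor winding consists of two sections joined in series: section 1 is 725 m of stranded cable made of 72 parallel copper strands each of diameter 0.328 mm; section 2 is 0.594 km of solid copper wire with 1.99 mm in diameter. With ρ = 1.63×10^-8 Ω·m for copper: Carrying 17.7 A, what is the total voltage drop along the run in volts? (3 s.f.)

Section 1: A_strand = π(1.6400e-04)² = 8.450e-08 m²; R₁ = ρL/(N·A_s) = (1.63×10^-8)(725)/(72×8.450e-08) = 1.942 Ω
Section 2: A = π(d/2)² = π(9.9500e-04 m)² = 3.110e-06 m²
R₂ = (1.63×10^-8)(594)/(3.110e-06) = 3.113 Ω
R = R₁ + R₂ = 5.055 Ω
V = IR = 17.7 × 5.055 = 89.5 V

89.5 V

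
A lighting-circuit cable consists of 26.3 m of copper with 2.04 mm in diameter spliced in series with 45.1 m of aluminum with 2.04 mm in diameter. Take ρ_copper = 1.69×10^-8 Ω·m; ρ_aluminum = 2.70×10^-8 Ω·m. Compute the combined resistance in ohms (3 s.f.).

Segment 1: A = π(d/2)² = π(1.0200e-03 m)² = 3.269e-06 m²
R₁ = ρL/A = (1.69×10^-8)(26.3)/(3.269e-06) = 0.136 Ω
R₂ = (2.70×10^-8)(45.1)/(3.269e-06) = 0.3726 Ω
R = R₁ + R₂ = 0.509 Ω

0.509 Ω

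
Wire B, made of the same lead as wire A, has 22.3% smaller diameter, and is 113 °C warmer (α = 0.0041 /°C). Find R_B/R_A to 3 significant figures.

2.42

R ∝ ρL/d² with ρ ∝ (1+αΔT), so R_B/R_A = (1 − 22.3/100)⁻² × (1 + 0.0041×113)
= 1.656 × 1.463 = 2.42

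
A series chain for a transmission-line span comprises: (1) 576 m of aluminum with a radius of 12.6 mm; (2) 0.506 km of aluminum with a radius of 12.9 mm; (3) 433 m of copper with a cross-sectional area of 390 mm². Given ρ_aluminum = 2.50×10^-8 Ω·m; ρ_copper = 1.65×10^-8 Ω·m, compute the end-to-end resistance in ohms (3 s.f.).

Seg 1: A = πr² = π(1.2600e-02 m)² = 4.988e-04 m²
R_1 = (2.50×10^-8)(576)/(4.988e-04) = 0.02887 Ω
Seg 2: A = πr² = π(1.2900e-02 m)² = 5.228e-04 m²
R_2 = (2.50×10^-8)(506)/(5.228e-04) = 0.0242 Ω
Seg 3: A = 390 mm² = 3.900e-04 m²
R_3 = (1.65×10^-8)(433)/(3.900e-04) = 0.01832 Ω
R_total = R_1 + R_2 + R_3 = 0.0714 Ω

0.0714 Ω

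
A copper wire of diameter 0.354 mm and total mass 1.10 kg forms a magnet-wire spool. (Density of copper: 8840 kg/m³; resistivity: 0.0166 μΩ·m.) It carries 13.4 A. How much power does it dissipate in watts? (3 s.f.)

38300 W

ρ = 0.0166 μΩ·m = 1.66×10^-8 Ω·m
A = π(d/2)² = π(1.7700e-04 m)² = 9.8423e-08 m²
L = m/(density·A) = 1.1/(8840×9.8423e-08) = 1264 m
R = ρL/A = (1.66×10^-8)(1264)/(9.8423e-08) = 213.2 Ω
P = I²R = (13.4)² × 213.2 = 38300 W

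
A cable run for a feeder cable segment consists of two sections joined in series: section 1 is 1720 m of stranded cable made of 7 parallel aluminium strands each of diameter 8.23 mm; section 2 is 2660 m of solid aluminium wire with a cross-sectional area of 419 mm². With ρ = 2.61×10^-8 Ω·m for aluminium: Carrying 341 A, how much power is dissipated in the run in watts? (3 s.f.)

Section 1: A_strand = π(4.1150e-03)² = 5.320e-05 m²; R₁ = ρL/(N·A_s) = (2.61×10^-8)(1720)/(7×5.320e-05) = 0.1206 Ω
Section 2: A = 419 mm² = 4.190e-04 m²
R₂ = (2.61×10^-8)(2660)/(4.190e-04) = 0.1657 Ω
R = R₁ + R₂ = 0.2862 Ω
P = I²R = (341)² × 0.2862 = 33300 W

33300 W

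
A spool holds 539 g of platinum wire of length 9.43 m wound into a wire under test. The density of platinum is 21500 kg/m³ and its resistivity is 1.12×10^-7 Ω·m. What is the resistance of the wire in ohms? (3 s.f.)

0.397 Ω

A = m/(density·L) = 0.539/(21500×9.43) = 2.6585e-06 m²
R = ρL/A = (1.12×10^-7)(9.43)/(2.6585e-06) = 0.397 Ω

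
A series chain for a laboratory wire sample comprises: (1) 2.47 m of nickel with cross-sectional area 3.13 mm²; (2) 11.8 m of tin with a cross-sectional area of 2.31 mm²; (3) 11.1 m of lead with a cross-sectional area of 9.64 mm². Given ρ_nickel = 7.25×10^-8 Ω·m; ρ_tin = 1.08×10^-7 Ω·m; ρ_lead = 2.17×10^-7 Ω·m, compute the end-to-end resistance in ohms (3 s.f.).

0.859 Ω

Seg 1: A = 3.13 mm² = 3.130e-06 m²
R_1 = (7.25×10^-8)(2.47)/(3.130e-06) = 0.05721 Ω
Seg 2: A = 2.31 mm² = 2.310e-06 m²
R_2 = (1.08×10^-7)(11.8)/(2.310e-06) = 0.5517 Ω
Seg 3: A = 9.64 mm² = 9.640e-06 m²
R_3 = (2.17×10^-7)(11.1)/(9.640e-06) = 0.2499 Ω
R_total = R_1 + R_2 + R_3 = 0.859 Ω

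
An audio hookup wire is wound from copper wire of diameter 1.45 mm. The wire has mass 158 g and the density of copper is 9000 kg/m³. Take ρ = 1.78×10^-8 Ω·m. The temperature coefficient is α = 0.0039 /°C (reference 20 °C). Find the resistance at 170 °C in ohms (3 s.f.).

A = π(d/2)² = π(7.2500e-04 m)² = 1.6513e-06 m²
L = m/(density·A) = 0.158/(9000×1.6513e-06) = 10.63 m
R = ρL/A = (1.78×10^-8)(10.63)/(1.6513e-06) = 0.1146 Ω
R(170 °C) = 0.1146 × (1 + 0.0039×150) = 0.182 Ω

0.182 Ω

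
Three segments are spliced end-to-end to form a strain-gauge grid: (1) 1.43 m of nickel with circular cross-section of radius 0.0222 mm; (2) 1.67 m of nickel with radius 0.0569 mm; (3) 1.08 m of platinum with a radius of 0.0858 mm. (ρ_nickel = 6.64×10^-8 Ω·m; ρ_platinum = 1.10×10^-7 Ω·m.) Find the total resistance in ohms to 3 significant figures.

77.4 Ω

Seg 1: A = πr² = π(2.2200e-05 m)² = 1.548e-09 m²
R_1 = (6.64×10^-8)(1.43)/(1.548e-09) = 61.33 Ω
Seg 2: A = πr² = π(5.6900e-05 m)² = 1.017e-08 m²
R_2 = (6.64×10^-8)(1.67)/(1.017e-08) = 10.9 Ω
Seg 3: A = πr² = π(8.5800e-05 m)² = 2.313e-08 m²
R_3 = (1.10×10^-7)(1.08)/(2.313e-08) = 5.137 Ω
R_total = R_1 + R_2 + R_3 = 77.4 Ω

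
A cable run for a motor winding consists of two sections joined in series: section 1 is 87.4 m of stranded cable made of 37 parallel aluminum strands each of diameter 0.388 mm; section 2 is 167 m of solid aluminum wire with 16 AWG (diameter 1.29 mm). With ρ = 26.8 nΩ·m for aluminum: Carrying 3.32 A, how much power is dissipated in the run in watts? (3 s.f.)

ρ = 26.8 nΩ·m = 2.68×10^-8 Ω·m
Section 1: A_strand = π(1.9400e-04)² = 1.182e-07 m²; R₁ = ρL/(N·A_s) = (2.68×10^-8)(87.4)/(37×1.182e-07) = 0.5354 Ω
Section 2: A = π(1.29/2 mm)² = π(6.4500e-04 m)² = 1.307e-06 m²
R₂ = (2.68×10^-8)(167)/(1.307e-06) = 3.424 Ω
R = R₁ + R₂ = 3.96 Ω
P = I²R = (3.32)² × 3.96 = 43.6 W

43.6 W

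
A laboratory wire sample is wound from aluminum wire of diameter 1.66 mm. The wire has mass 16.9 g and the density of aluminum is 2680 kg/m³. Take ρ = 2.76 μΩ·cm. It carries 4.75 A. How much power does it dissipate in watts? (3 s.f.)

ρ = 2.76 μΩ·cm = 2.76×10^-8 Ω·m
A = π(d/2)² = π(8.3000e-04 m)² = 2.1642e-06 m²
L = m/(density·A) = 0.0169/(2680×2.1642e-06) = 2.914 m
R = ρL/A = (2.76×10^-8)(2.914)/(2.1642e-06) = 0.03716 Ω
P = I²R = (4.75)² × 0.03716 = 0.838 W

0.838 W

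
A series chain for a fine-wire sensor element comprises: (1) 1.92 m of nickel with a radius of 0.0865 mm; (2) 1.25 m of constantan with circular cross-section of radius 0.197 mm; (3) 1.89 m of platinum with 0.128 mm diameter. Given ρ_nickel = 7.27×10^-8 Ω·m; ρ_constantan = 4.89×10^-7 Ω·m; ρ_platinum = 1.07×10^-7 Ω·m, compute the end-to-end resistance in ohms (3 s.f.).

26.7 Ω

Seg 1: A = πr² = π(8.6500e-05 m)² = 2.351e-08 m²
R_1 = (7.27×10^-8)(1.92)/(2.351e-08) = 5.938 Ω
Seg 2: A = πr² = π(1.9700e-04 m)² = 1.219e-07 m²
R_2 = (4.89×10^-7)(1.25)/(1.219e-07) = 5.013 Ω
Seg 3: A = π(d/2)² = π(6.4000e-05 m)² = 1.287e-08 m²
R_3 = (1.07×10^-7)(1.89)/(1.287e-08) = 15.72 Ω
R_total = R_1 + R_2 + R_3 = 26.7 Ω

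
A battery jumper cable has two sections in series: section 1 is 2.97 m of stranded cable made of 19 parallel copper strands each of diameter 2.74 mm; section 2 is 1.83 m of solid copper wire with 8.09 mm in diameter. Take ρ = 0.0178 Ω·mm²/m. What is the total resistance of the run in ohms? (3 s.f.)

0.00111 Ω

ρ = 0.0178 Ω·mm²/m = 1.78×10^-8 Ω·m
Section 1: A_strand = π(1.3700e-03)² = 5.896e-06 m²; R₁ = ρL/(N·A_s) = (1.78×10^-8)(2.97)/(19×5.896e-06) = 4.719×10^-4 Ω
Section 2: A = π(d/2)² = π(4.0450e-03 m)² = 5.140e-05 m²
R₂ = (1.78×10^-8)(1.83)/(5.140e-05) = 6.337×10^-4 Ω
R = R₁ + R₂ = 0.00111 Ω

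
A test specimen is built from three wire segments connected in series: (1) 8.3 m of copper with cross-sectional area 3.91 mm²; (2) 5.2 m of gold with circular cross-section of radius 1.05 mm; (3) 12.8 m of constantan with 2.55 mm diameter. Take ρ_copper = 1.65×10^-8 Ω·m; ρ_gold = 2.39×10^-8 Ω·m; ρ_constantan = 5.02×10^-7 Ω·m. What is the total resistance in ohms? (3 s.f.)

1.33 Ω

Seg 1: A = 3.91 mm² = 3.910e-06 m²
R_1 = (1.65×10^-8)(8.3)/(3.910e-06) = 0.03503 Ω
Seg 2: A = πr² = π(1.0500e-03 m)² = 3.464e-06 m²
R_2 = (2.39×10^-8)(5.2)/(3.464e-06) = 0.03588 Ω
Seg 3: A = π(d/2)² = π(1.2750e-03 m)² = 5.107e-06 m²
R_3 = (5.02×10^-7)(12.8)/(5.107e-06) = 1.258 Ω
R_total = R_1 + R_2 + R_3 = 1.33 Ω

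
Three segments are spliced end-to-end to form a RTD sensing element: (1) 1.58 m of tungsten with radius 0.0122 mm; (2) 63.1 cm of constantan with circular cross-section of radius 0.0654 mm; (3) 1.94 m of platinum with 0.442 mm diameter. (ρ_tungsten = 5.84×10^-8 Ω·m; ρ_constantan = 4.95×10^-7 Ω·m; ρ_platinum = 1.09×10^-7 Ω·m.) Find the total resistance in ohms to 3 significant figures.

222 Ω

Seg 1: A = πr² = π(1.2200e-05 m)² = 4.676e-10 m²
R_1 = (5.84×10^-8)(1.58)/(4.676e-10) = 197.3 Ω
Seg 2: A = πr² = π(6.5400e-05 m)² = 1.344e-08 m²
R_2 = (4.95×10^-7)(0.631)/(1.344e-08) = 23.24 Ω
Seg 3: A = π(d/2)² = π(2.2100e-04 m)² = 1.534e-07 m²
R_3 = (1.09×10^-7)(1.94)/(1.534e-07) = 1.378 Ω
R_total = R_1 + R_2 + R_3 = 222 Ω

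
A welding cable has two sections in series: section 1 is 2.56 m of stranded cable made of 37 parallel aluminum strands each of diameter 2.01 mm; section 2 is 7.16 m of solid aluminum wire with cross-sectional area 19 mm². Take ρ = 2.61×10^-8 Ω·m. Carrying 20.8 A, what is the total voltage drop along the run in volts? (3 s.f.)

Section 1: A_strand = π(1.0050e-03)² = 3.173e-06 m²; R₁ = ρL/(N·A_s) = (2.61×10^-8)(2.56)/(37×3.173e-06) = 5.691×10^-4 Ω
Section 2: A = 19 mm² = 1.900e-05 m²
R₂ = (2.61×10^-8)(7.16)/(1.900e-05) = 0.009836 Ω
R = R₁ + R₂ = 0.0104 Ω
V = IR = 20.8 × 0.0104 = 0.216 V

0.216 V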